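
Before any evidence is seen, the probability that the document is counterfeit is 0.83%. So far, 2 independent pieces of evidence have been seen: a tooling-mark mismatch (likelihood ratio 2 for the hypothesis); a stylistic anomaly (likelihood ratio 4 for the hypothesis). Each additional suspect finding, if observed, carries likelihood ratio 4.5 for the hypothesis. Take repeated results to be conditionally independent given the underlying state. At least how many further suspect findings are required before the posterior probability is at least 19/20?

4

Prior odds = 0.0083/0.9917 = 83/9917.
Combined Bayes factor of the evidence already in hand = 2 × 4 = 8.
Odds after that evidence = (83/9917) × 8 = 664/9917.
Target odds = 0.95/0.05 = 19.
Need 4.5ⁿ ≥ 19 ÷ (664/9917) = 188423/664.
4.5³ = 91.125 falls short of 188423/664 but 4.5⁴ = 410.0625 reaches it, so n = 4.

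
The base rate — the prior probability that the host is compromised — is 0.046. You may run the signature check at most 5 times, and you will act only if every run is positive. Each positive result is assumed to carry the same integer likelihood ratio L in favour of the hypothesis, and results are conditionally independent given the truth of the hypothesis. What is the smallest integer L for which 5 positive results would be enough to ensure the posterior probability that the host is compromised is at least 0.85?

3

Prior odds = 0.046/0.954 = 23/477.
Target odds = 0.85/0.15 = 17/3.
Need L⁵ ≥ 17/3 ÷ (23/477) = 2703/23.
2⁵ = 32 < 2703/23 ≤ 243 = 3⁵, so L = 3.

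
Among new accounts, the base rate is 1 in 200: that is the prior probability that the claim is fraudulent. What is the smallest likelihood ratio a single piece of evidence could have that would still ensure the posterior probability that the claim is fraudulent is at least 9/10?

Prior odds = 0.005/0.995 = 1/199.
Target odds = 0.9/0.1 = 9.
Required Bayes factor = 9 ÷ (1/199) = 1791.

1791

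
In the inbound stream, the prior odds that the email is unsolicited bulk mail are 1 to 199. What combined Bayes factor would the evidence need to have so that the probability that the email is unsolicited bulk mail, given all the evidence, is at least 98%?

Prior odds = 1/199.
Target odds = 0.98/0.02 = 49.
Required Bayes factor = 49 ÷ (1/199) = 9751.

9751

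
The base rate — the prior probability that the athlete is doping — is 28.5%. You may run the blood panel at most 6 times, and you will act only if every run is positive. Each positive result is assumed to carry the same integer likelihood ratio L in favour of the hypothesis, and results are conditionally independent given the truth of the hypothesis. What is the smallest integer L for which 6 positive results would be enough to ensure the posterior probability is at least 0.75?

2

Prior odds = 0.285/0.715 = 57/143.
Target odds = 0.75/0.25 = 3.
Need L⁶ ≥ 3 ÷ (57/143) = 143/19.
1⁶ = 1 < 143/19 ≤ 64 = 2⁶, so L = 2.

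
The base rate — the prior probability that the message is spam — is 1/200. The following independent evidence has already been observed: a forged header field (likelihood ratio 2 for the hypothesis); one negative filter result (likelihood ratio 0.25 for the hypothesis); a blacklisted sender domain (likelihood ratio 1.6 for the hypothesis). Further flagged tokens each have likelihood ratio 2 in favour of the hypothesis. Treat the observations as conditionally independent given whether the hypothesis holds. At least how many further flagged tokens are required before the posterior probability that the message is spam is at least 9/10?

Prior odds = 0.005/0.995 = 1/199.
Combined Bayes factor of the evidence already in hand = 2 × 0.25 × 1.6 = 0.8.
Odds after that evidence = (1/199) × 0.8 = 4/995.
Target odds = 0.9/0.1 = 9.
Need 2ⁿ ≥ 9 ÷ (4/995) = 2238.75.
2¹¹ = 2048 falls short of 2238.75 but 2¹² = 4096 reaches it, so n = 12.

12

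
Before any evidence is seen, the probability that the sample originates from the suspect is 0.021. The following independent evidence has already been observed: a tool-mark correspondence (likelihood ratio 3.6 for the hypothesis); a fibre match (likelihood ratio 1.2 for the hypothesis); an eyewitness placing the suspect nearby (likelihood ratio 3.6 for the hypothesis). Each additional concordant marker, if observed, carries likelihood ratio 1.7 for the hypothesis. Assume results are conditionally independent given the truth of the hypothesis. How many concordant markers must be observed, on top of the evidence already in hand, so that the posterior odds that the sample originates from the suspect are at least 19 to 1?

8

Prior odds = 0.021/0.979 = 21/979.
Combined Bayes factor of the evidence already in hand = 3.6 × 1.2 × 3.6 = 15.552.
Odds after that evidence = (21/979) × 15.552 = 40824/122375.
Target odds = 19.
Need 1.7ⁿ ≥ 19 ÷ (40824/122375) = 2325125/40824.
1.7⁷ = 410338673/10000000 falls short of 2325125/40824 but 1.7⁸ ≈69.7576 reaches it, so n = 8.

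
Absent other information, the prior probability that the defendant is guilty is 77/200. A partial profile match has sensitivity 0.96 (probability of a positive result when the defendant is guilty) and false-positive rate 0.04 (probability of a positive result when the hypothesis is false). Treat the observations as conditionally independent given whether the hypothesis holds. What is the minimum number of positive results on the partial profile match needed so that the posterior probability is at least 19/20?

Prior odds: 0.385 ÷ 0.615 = 77/123.
Likelihood ratio of a positive result = 0.96/0.04 = 24.
Target posterior odds = 0.95/0.05 = 19.
Need (77/123) × 24ⁿ ≥ 19, i.e. 24ⁿ ≥ 2337/77.
24¹ = 24 falls short of 2337/77 but 24² = 576 reaches it, so n = 2.

2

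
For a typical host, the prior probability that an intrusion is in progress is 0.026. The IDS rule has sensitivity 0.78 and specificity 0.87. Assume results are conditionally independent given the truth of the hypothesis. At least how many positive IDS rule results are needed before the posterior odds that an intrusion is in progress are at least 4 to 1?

3

Prior odds: 0.026 ÷ 0.974 = 13/487.
False-positive rate = 1 − 0.87 = 0.13; likelihood ratio of a positive = 0.78/0.13 = 6.
Target odds = 4.
Need (13/487) × 6ⁿ ≥ 4, i.e. 6ⁿ ≥ 1948/13.
6² = 36 falls short of 1948/13 but 6³ = 216 reaches it, so n = 3.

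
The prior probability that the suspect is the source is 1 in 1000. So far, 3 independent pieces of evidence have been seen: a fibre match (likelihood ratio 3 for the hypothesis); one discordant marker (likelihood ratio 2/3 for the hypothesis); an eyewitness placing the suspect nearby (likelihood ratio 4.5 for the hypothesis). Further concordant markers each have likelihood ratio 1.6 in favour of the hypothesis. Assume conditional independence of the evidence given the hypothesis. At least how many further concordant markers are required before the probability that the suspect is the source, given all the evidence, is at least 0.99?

20

Prior odds = 0.001/0.999 = 1/999.
Combined Bayes factor of the evidence already in hand = 3 × (2/3) × 4.5 = 9.
Odds after that evidence = (1/999) × 9 = 1/111.
Target odds = 0.99/0.01 = 99.
Need 1.6ⁿ ≥ 99 ÷ (1/111) = 10989.
1.6¹⁹ ≈7555.79 falls short of 10989 but 1.6²⁰ ≈12089.3 reaches it, so n = 20.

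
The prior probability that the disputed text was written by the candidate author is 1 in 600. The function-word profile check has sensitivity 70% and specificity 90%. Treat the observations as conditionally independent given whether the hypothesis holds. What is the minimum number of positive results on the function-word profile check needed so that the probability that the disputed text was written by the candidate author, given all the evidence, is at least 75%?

Prior odds = (1/600)/(599/600) = 1/599.
False-positive rate = 1 − 0.9 = 0.1; likelihood ratio of a positive = 0.7/0.1 = 7.
Target posterior odds = 0.75/0.25 = 3.
Require 7ⁿ ≥ 3 ÷ (1/599) = 1797.
7³ = 343 falls short of 1797 but 7⁴ = 2401 reaches it, so n = 4.

4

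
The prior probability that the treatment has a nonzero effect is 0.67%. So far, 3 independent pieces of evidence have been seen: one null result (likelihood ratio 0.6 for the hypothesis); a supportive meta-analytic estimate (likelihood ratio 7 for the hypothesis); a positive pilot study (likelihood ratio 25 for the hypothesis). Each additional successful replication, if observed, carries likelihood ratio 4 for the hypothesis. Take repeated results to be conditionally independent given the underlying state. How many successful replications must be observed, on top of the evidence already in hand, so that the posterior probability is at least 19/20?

Prior odds = 0.0067/0.9933 = 67/9933.
Combined Bayes factor of the evidence already in hand = 0.6 × 7 × 25 = 105.
Odds after that evidence = (67/9933) × 105 = 335/473.
Target odds = 0.95/0.05 = 19.
Need 4ⁿ ≥ 19 ÷ (335/473) = 8987/335.
4² = 16 falls short of 8987/335 but 4³ = 64 reaches it, so n = 3.

3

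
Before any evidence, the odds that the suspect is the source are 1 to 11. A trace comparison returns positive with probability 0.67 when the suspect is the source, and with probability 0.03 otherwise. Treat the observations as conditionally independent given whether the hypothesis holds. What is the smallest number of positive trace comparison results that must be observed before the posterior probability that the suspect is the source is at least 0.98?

Prior odds = 1/11.
Likelihood ratio of a positive result = 0.67/0.03 = 67/3.
Target odds: 0.98 ÷ 0.02 = 49.
Require (67/3)ⁿ ≥ 49 ÷ (1/11) = 539.
(67/3)² = 4489/9 falls short of 539 but (67/3)³ = 300763/27 reaches it, so n = 3.

3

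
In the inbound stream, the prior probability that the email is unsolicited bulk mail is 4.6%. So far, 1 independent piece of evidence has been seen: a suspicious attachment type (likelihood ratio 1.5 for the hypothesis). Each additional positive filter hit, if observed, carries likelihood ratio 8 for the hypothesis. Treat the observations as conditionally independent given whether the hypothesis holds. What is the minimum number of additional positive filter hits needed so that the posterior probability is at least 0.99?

Prior odds = 0.046/0.954 = 23/477.
Bayes factor of the evidence already in hand = 1.5.
Odds after that evidence = (23/477) × 1.5 = 23/318.
Target odds = 0.99/0.01 = 99.
Need 8ⁿ ≥ 99 ÷ (23/318) = 31482/23.
8³ = 512 falls short of 31482/23 but 8⁴ = 4096 reaches it, so n = 4.

4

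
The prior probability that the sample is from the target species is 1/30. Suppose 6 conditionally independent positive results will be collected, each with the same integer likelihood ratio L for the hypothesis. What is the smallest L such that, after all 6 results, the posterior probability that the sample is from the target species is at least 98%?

Prior odds = (1/30)/(29/30) = 1/29.
Target odds = 0.98/0.02 = 49.
Need L⁶ ≥ 49 ÷ (1/29) = 1421.
3⁶ = 729 < 1421 ≤ 4096 = 4⁶, so L = 4.

4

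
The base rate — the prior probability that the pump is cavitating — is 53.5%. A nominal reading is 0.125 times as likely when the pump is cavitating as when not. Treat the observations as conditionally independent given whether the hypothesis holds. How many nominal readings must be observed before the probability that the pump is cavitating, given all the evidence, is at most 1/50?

2

Prior odds = 0.535/0.465 = 107/93.
Likelihood ratio per nominal reading = 0.125.
Target odds: 0.02 ÷ 0.98 = 1/49.
Require 0.125ⁿ ≤ 1/49 ÷ (107/93) = 93/5243.
0.125¹ = 0.125 is still above 93/5243 but 0.125² = 0.015625 is at or below it, so n = 2.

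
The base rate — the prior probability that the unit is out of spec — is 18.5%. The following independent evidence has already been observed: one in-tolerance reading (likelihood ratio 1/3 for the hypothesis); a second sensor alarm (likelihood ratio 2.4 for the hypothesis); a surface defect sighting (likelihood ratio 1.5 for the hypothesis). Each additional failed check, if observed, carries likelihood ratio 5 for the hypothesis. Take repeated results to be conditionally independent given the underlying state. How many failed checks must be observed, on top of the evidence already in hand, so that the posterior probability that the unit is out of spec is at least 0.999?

6

Prior odds = 0.185/0.815 = 37/163.
Combined Bayes factor of the evidence already in hand = (1/3) × 2.4 × 1.5 = 1.2.
Odds after that evidence = (37/163) × 1.2 = 222/815.
Target odds = 0.999/0.001 = 999.
Need 5ⁿ ≥ 999 ÷ (222/815) = 3667.5.
5⁵ = 3125 falls short of 3667.5 but 5⁶ = 15625 reaches it, so n = 6.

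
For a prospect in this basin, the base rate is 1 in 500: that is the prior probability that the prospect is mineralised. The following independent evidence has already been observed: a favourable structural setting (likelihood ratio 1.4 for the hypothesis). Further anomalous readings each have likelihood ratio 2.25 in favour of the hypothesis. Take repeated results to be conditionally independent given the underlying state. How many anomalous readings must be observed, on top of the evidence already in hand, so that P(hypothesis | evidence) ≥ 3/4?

9

Prior odds = 0.002/0.998 = 1/499.
Bayes factor of the evidence already in hand = 1.4.
Odds after that evidence = (1/499) × 1.4 = 7/2495.
Target odds = 0.75/0.25 = 3.
Need 2.25ⁿ ≥ 3 ÷ (7/2495) = 7485/7.
2.25⁸ = 43046721/65536 falls short of 7485/7 but 2.25⁹ = 387420489/262144 reaches it, so n = 9.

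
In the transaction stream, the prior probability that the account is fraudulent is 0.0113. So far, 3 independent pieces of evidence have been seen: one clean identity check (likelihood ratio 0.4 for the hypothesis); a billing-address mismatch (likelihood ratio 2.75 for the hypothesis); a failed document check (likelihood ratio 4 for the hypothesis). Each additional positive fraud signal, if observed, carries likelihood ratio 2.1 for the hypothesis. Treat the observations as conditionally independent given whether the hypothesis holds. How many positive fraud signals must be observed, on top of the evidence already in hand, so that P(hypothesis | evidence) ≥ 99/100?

Prior odds = 0.0113/0.9887 = 113/9887.
Combined Bayes factor of the evidence already in hand = 0.4 × 2.75 × 4 = 4.4.
Odds after that evidence = (113/9887) × 4.4 = 2486/49435.
Target odds = 0.99/0.01 = 99.
Need 2.1ⁿ ≥ 99 ÷ (2486/49435) = 444915/226.
2.1¹⁰ ≈1667.99 falls short of 444915/226 but 2.1¹¹ ≈3502.78 reaches it, so n = 11.

11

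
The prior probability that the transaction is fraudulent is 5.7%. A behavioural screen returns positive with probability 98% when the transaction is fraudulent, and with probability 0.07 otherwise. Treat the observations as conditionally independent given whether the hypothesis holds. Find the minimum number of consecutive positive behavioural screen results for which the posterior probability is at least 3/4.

Prior odds: 0.057 ÷ 0.943 = 57/943.
Likelihood ratio of a positive result = 0.98/0.07 = 14.
Target odds: 0.75 ÷ 0.25 = 3.
Require 14ⁿ ≥ 3 ÷ (57/943) = 943/19.
14¹ = 14 falls short of 943/19 but 14² = 196 reaches it, so n = 2.

2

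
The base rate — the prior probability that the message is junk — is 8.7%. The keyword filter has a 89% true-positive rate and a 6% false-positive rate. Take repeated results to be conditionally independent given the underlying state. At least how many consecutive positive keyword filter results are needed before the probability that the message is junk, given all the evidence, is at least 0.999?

4

Prior odds: 0.087 ÷ 0.913 = 87/913.
Likelihood ratio of a positive result = 0.89/0.06 = 89/6.
Target odds: 0.999 ÷ 0.001 = 999.
Need (87/913) × (89/6)ⁿ ≥ 999, i.e. (89/6)ⁿ ≥ 304029/29.
(89/6)³ = 704969/216 falls short of 304029/29 but (89/6)⁴ = 62742241/1296 reaches it, so n = 4.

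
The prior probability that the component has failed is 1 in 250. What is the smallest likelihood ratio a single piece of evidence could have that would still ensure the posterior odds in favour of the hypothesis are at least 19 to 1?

4731

Prior odds = 0.004/0.996 = 1/249.
Target odds = 19.
Required Bayes factor = 19 ÷ (1/249) = 4731.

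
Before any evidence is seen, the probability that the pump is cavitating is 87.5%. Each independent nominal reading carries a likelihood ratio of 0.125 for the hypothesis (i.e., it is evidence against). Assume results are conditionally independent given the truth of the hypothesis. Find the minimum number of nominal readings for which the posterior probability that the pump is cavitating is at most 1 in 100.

4

Prior odds = 0.875/0.125 = 7.
Likelihood ratio per nominal reading = 0.125.
Target odds: 0.01 ÷ 0.99 = 1/99.
Need 7 × 0.125ⁿ ≤ 1/99, i.e. 0.125ⁿ ≤ 1/693.
0.125³ = 0.001953125 is still above 1/693 but 0.125⁴ = 1/4096 is at or below it, so n = 4.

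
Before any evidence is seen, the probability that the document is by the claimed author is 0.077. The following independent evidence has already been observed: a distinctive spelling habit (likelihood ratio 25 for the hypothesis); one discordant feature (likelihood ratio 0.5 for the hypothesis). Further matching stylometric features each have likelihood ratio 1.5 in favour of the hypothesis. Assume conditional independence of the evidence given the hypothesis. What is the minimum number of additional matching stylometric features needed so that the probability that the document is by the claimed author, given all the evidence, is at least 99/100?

Prior odds = 0.077/0.923 = 77/923.
Combined Bayes factor of the evidence already in hand = 25 × 0.5 = 12.5.
Odds after that evidence = (77/923) × 12.5 = 1925/1846.
Target odds = 0.99/0.01 = 99.
Need 1.5ⁿ ≥ 99 ÷ (1925/1846) = 16614/175.
1.5¹¹ = 177147/2048 falls short of 16614/175 but 1.5¹² = 531441/4096 reaches it, so n = 12.

12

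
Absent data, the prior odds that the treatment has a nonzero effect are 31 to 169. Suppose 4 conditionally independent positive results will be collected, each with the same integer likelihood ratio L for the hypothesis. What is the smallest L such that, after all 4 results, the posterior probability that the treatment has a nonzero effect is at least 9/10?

3

Prior odds = 31/169.
Target odds = 0.9/0.1 = 9.
Need L⁴ ≥ 9 ÷ (31/169) = 1521/31.
2⁴ = 16 < 1521/31 ≤ 81 = 3⁴, so L = 3.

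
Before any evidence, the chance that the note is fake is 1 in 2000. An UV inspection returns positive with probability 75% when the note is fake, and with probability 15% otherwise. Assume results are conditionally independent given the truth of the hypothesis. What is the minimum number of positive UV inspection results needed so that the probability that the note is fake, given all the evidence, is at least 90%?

Prior odds = 0.0005/0.9995 = 1/1999.
Likelihood ratio of a positive result = 0.75/0.15 = 5.
Target odds: 0.9 ÷ 0.1 = 9.
Require 5ⁿ ≥ 9 ÷ (1/1999) = 17991.
5⁶ = 15625 falls short of 17991 but 5⁷ = 78125 reaches it, so n = 7.

7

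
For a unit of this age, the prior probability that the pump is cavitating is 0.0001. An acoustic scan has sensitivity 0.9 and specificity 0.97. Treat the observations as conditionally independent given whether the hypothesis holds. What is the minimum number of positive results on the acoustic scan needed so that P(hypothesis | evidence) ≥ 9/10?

Prior odds = 0.0001/0.9999 = 1/9999.
False-positive rate = 1 − 0.97 = 0.03; likelihood ratio of a positive = 0.9/0.03 = 30.
Target odds: 0.9 ÷ 0.1 = 9.
Need (1/9999) × 30ⁿ ≥ 9, i.e. 30ⁿ ≥ 89991.
30³ = 27000 falls short of 89991 but 30⁴ = 810000 reaches it, so n = 4.

4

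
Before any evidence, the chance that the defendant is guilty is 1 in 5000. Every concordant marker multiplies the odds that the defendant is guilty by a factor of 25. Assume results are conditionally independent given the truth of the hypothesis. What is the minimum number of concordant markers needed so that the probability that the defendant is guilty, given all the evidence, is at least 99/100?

5

Prior odds: 0.0002 ÷ 0.9998 = 1/4999.
Likelihood ratio per concordant marker = 25.
Target posterior odds = 0.99/0.01 = 99.
Need (1/4999) × 25ⁿ ≥ 99, i.e. 25ⁿ ≥ 494901.
25⁴ = 390625 falls short of 494901 but 25⁵ = 9765625 reaches it, so n = 5.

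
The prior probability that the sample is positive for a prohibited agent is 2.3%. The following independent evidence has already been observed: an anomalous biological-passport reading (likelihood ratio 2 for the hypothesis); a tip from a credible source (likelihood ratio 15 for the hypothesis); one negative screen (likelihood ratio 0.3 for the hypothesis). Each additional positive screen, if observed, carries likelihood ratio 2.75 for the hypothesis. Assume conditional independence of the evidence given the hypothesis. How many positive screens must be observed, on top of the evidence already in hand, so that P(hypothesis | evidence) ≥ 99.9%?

9

Prior odds = 0.023/0.977 = 23/977.
Combined Bayes factor of the evidence already in hand = 2 × 15 × 0.3 = 9.
Odds after that evidence = (23/977) × 9 = 207/977.
Target odds = 0.999/0.001 = 999.
Need 2.75ⁿ ≥ 999 ÷ (207/977) = 108447/23.
2.75⁸ = 214358881/65536 falls short of 108447/23 but 2.75⁹ ≈8994.86 reaches it, so n = 9.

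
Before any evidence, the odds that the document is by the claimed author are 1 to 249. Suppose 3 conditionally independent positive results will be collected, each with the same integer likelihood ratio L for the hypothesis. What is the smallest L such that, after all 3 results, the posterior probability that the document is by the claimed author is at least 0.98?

Prior odds = 1/249.
Target odds = 0.98/0.02 = 49.
Need L³ ≥ 49 ÷ (1/249) = 12201.
23³ = 12167 < 12201 ≤ 13824 = 24³, so L = 24.

24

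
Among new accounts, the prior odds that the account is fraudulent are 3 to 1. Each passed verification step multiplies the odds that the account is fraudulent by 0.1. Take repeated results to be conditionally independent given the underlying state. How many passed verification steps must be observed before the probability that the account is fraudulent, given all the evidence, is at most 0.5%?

Prior odds = 3.
Likelihood ratio per passed verification step = 0.1.
Target odds: 0.005 ÷ 0.995 = 1/199.
Need 3 × 0.1ⁿ ≤ 1/199, i.e. 0.1ⁿ ≤ 1/597.
0.1² = 0.01 is still above 1/597 but 0.1³ = 0.001 is at or below it, so n = 3.

3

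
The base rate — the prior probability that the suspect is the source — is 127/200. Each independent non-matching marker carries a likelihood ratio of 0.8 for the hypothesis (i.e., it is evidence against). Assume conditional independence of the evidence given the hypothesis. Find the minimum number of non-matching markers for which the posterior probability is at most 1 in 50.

20

Prior odds: 0.635 ÷ 0.365 = 127/73.
Likelihood ratio per non-matching marker = 0.8.
Target posterior odds = 0.02/0.98 = 1/49.
Require 0.8ⁿ ≤ 1/49 ÷ (127/73) = 73/6223.
0.8¹⁹ ≈0.0144115 is still above 73/6223 but 0.8²⁰ ≈0.0115292 is at or below it, so n = 20.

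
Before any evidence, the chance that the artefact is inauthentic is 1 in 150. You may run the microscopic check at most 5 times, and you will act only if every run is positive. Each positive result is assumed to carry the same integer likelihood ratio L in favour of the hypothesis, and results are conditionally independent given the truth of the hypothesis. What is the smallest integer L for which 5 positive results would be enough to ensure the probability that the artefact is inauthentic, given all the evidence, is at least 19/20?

Prior odds = (1/150)/(149/150) = 1/149.
Target odds = 0.95/0.05 = 19.
Need L⁵ ≥ 19 ÷ (1/149) = 2831.
4⁵ = 1024 < 2831 ≤ 3125 = 5⁵, so L = 5.

5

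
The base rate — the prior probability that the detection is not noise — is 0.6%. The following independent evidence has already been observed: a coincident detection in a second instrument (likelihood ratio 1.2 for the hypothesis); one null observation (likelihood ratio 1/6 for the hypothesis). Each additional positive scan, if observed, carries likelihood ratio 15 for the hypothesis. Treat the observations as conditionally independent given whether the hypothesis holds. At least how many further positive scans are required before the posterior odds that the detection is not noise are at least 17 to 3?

Prior odds = 0.006/0.994 = 3/497.
Combined Bayes factor of the evidence already in hand = 1.2 × (1/6) = 0.2.
Odds after that evidence = (3/497) × 0.2 = 3/2485.
Target odds = 17/3.
Need 15ⁿ ≥ 17/3 ÷ (3/2485) = 42245/9.
15³ = 3375 falls short of 42245/9 but 15⁴ = 50625 reaches it, so n = 4.

4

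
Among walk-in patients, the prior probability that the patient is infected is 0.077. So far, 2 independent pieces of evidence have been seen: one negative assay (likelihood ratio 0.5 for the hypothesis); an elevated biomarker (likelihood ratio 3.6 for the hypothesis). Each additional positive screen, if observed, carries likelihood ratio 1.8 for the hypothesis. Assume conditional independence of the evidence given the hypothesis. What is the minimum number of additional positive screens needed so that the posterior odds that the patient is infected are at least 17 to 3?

7

Prior odds = 0.077/0.923 = 77/923.
Combined Bayes factor of the evidence already in hand = 0.5 × 3.6 = 1.8.
Odds after that evidence = (77/923) × 1.8 = 693/4615.
Target odds = 17/3.
Need 1.8ⁿ ≥ 17/3 ÷ (693/4615) = 78455/2079.
1.8⁶ = 531441/15625 falls short of 78455/2079 but 1.8⁷ = 4782969/78125 reaches it, so n = 7.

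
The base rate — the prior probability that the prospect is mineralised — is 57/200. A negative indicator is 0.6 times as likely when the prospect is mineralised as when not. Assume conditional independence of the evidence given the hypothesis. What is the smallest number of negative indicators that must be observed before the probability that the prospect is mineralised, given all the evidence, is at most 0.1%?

Prior odds: 0.285 ÷ 0.715 = 57/143.
Likelihood ratio per negative indicator = 0.6.
Target odds: 0.001 ÷ 0.999 = 1/999.
Require 0.6ⁿ ≤ 1/999 ÷ (57/143) = 143/56943.
0.6¹¹ = 177147/48828125 is still above 143/56943 but 0.6¹² = 531441/244140625 is at or below it, so n = 12.

12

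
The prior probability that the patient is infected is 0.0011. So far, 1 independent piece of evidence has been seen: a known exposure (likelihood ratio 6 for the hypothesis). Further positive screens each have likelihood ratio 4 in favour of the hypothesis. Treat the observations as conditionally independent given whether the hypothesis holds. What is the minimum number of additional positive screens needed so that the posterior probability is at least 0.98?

Prior odds = 0.0011/0.9989 = 11/9989.
Bayes factor of the evidence already in hand = 6.
Odds after that evidence = (11/9989) × 6 = 66/9989.
Target odds = 0.98/0.02 = 49.
Need 4ⁿ ≥ 49 ÷ (66/9989) = 489461/66.
4⁶ = 4096 falls short of 489461/66 but 4⁷ = 16384 reaches it, so n = 7.

7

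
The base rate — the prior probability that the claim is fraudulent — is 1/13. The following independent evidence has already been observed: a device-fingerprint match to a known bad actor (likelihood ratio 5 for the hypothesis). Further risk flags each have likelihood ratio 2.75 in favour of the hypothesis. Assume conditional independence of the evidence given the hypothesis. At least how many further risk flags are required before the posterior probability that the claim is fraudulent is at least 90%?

4

Prior odds = (1/13)/(12/13) = 1/12.
Bayes factor of the evidence already in hand = 5.
Odds after that evidence = (1/12) × 5 = 5/12.
Target odds = 0.9/0.1 = 9.
Need 2.75ⁿ ≥ 9 ÷ (5/12) = 21.6.
2.75³ = 20.796875 falls short of 21.6 but 2.75⁴ = 57.19140625 reaches it, so n = 4.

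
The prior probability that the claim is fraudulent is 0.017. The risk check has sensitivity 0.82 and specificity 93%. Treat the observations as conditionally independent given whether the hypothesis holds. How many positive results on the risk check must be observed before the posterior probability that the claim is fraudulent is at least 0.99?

Prior odds: 0.017 ÷ 0.983 = 17/983.
False-positive rate = 1 − 0.93 = 0.07; likelihood ratio of a positive = 0.82/0.07 = 82/7.
Target posterior odds = 0.99/0.01 = 99.
Require (82/7)ⁿ ≥ 99 ÷ (17/983) = 97317/17.
(82/7)³ = 551368/343 falls short of 97317/17 but (82/7)⁴ = 45212176/2401 reaches it, so n = 4.

4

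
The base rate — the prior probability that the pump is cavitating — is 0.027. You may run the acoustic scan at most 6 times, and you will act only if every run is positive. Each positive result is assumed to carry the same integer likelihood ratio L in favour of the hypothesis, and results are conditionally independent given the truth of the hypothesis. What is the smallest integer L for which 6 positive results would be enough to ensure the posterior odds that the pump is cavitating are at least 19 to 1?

3

Prior odds = 0.027/0.973 = 27/973.
Target odds = 19.
Need L⁶ ≥ 19 ÷ (27/973) = 18487/27.
2⁶ = 64 < 18487/27 ≤ 729 = 3⁶, so L = 3.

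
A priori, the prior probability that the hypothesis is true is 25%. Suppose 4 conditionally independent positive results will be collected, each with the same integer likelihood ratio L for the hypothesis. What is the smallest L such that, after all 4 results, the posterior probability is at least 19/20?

Prior odds = 0.25/0.75 = 1/3.
Target odds = 0.95/0.05 = 19.
Need L⁴ ≥ 19 ÷ (1/3) = 57.
2⁴ = 16 < 57 ≤ 81 = 3⁴, so L = 3.

3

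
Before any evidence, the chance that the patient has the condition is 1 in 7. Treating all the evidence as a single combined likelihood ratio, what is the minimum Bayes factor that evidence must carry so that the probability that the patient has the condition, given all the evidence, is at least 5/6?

30

Prior odds = (1/7)/(6/7) = 1/6.
Target odds = (5/6)/(1/6) = 5.
Required Bayes factor = 5 ÷ (1/6) = 30.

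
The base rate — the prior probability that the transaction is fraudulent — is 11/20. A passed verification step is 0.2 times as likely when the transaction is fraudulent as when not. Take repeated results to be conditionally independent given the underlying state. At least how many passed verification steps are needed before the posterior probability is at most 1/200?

Prior odds = 0.55/0.45 = 11/9.
Likelihood ratio per passed verification step = 0.2.
Target odds: 0.005 ÷ 0.995 = 1/199.
Require 0.2ⁿ ≤ 1/199 ÷ (11/9) = 9/2189.
0.2³ = 0.008 is still above 9/2189 but 0.2⁴ = 0.0016 is at or below it, so n = 4.

4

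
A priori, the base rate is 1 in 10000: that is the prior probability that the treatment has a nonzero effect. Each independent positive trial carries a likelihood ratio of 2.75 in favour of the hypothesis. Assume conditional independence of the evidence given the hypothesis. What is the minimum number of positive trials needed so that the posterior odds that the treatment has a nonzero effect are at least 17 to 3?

Prior odds: 0.0001 ÷ 0.9999 = 1/9999.
Likelihood ratio per positive trial = 2.75.
Target odds = 17/3.
Require 2.75ⁿ ≥ 17/3 ÷ (1/9999) = 56661.
2.75¹⁰ ≈24735.9 falls short of 56661 but 2.75¹¹ ≈68023.6 reaches it, so n = 11.

11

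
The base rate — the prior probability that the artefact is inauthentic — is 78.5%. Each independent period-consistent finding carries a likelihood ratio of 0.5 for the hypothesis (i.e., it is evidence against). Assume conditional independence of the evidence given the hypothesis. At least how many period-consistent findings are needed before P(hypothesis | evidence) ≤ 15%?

5

Prior odds: 0.785 ÷ 0.215 = 157/43.
Likelihood ratio per period-consistent finding = 0.5.
Target posterior odds = 0.15/0.85 = 3/17.
Need (157/43) × 0.5ⁿ ≤ 3/17, i.e. 0.5ⁿ ≤ 129/2669.
0.5⁴ = 0.0625 is still above 129/2669 but 0.5⁵ = 0.03125 is at or below it, so n = 5.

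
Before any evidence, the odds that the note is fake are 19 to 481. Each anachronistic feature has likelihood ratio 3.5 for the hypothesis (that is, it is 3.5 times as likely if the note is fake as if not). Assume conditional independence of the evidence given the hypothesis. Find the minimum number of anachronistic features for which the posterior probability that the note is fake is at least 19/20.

Prior odds = 19/481.
Likelihood ratio per anachronistic feature = 3.5.
Target odds: 0.95 ÷ 0.05 = 19.
Require 3.5ⁿ ≥ 19 ÷ (19/481) = 481.
3.5⁴ = 150.0625 falls short of 481 but 3.5⁵ = 525.21875 reaches it, so n = 5.

5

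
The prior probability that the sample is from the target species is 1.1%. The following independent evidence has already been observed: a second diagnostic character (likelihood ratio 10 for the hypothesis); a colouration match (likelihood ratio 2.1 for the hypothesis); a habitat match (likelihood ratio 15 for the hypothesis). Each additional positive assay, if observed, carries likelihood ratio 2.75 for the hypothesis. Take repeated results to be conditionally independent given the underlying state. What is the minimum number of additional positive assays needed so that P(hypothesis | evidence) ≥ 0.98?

3

Prior odds = 0.011/0.989 = 11/989.
Combined Bayes factor of the evidence already in hand = 10 × 2.1 × 15 = 315.
Odds after that evidence = (11/989) × 315 = 3465/989.
Target odds = 0.98/0.02 = 49.
Need 2.75ⁿ ≥ 49 ÷ (3465/989) = 6923/495.
2.75² = 7.5625 falls short of 6923/495 but 2.75³ = 20.796875 reaches it, so n = 3.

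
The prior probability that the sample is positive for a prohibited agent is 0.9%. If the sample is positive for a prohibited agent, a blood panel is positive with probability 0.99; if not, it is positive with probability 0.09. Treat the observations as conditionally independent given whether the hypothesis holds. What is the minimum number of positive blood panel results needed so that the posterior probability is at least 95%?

4

Prior odds: 0.009 ÷ 0.991 = 9/991.
Likelihood ratio of a positive = 0.99/0.09 = 11.
Target posterior odds = 0.95/0.05 = 19.
Need (9/991) × 11ⁿ ≥ 19, i.e. 11ⁿ ≥ 18829/9.
11³ = 1331 falls short of 18829/9 but 11⁴ = 14641 reaches it, so n = 4.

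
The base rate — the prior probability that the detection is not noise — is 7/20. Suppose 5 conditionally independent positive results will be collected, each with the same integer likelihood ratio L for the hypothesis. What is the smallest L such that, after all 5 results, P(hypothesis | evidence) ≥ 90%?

Prior odds = 0.35/0.65 = 7/13.
Target odds = 0.9/0.1 = 9.
Need L⁵ ≥ 9 ÷ (7/13) = 117/7.
1⁵ = 1 < 117/7 ≤ 32 = 2⁵, so L = 2.

2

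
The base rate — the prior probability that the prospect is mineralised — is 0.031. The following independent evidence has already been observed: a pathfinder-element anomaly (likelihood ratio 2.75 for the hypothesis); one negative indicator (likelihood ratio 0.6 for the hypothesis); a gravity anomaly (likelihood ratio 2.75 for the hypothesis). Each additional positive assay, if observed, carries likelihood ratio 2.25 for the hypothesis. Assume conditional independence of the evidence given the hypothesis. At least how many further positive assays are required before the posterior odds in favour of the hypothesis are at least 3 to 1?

4

Prior odds = 0.031/0.969 = 31/969.
Combined Bayes factor of the evidence already in hand = 2.75 × 0.6 × 2.75 = 4.5375.
Odds after that evidence = (31/969) × 4.5375 = 3751/25840.
Target odds = 3.
Need 2.25ⁿ ≥ 3 ÷ (3751/25840) = 77520/3751.
2.25³ = 11.390625 falls short of 77520/3751 but 2.25⁴ = 25.62890625 reaches it, so n = 4.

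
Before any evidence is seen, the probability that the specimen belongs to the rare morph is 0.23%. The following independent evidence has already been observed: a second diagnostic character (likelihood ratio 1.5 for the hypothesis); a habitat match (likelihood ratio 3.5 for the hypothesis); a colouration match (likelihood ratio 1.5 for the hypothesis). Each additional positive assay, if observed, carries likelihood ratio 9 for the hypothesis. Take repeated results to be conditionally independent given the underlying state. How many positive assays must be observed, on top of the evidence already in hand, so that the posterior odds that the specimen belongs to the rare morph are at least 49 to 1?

Prior odds = 0.0023/0.9977 = 23/9977.
Combined Bayes factor of the evidence already in hand = 1.5 × 3.5 × 1.5 = 7.875.
Odds after that evidence = (23/9977) × 7.875 = 1449/79816.
Target odds = 49.
Need 9ⁿ ≥ 49 ÷ (1449/79816) = 558712/207.
9³ = 729 falls short of 558712/207 but 9⁴ = 6561 reaches it, so n = 4.

4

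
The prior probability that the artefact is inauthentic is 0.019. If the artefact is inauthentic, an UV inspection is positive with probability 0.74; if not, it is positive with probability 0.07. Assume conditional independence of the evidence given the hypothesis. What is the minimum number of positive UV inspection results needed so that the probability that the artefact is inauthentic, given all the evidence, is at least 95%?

3

Prior odds: 0.019 ÷ 0.981 = 19/981.
Likelihood ratio of a positive = 0.74/0.07 = 74/7.
Target posterior odds = 0.95/0.05 = 19.
Require (74/7)ⁿ ≥ 19 ÷ (19/981) = 981.
(74/7)² = 5476/49 falls short of 981 but (74/7)³ = 405224/343 reaches it, so n = 3.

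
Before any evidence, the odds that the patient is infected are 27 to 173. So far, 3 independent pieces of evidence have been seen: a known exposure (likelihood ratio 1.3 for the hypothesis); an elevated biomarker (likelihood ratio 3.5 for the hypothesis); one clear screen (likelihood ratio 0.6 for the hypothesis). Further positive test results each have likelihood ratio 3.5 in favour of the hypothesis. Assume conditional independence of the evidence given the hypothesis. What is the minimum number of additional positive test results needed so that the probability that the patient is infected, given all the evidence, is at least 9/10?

3

Prior odds = 27/173.
Combined Bayes factor of the evidence already in hand = 1.3 × 3.5 × 0.6 = 2.73.
Odds after that evidence = (27/173) × 2.73 = 7371/17300.
Target odds = 0.9/0.1 = 9.
Need 3.5ⁿ ≥ 9 ÷ (7371/17300) = 17300/819.
3.5² = 12.25 falls short of 17300/819 but 3.5³ = 42.875 reaches it, so n = 3.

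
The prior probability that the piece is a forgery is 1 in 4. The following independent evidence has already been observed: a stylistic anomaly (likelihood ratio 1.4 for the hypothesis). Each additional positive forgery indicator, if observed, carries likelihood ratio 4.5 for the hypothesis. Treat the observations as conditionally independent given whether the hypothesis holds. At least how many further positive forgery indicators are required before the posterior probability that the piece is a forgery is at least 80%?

Prior odds = 0.25/0.75 = 1/3.
Bayes factor of the evidence already in hand = 1.4.
Odds after that evidence = (1/3) × 1.4 = 7/15.
Target odds = 0.8/0.2 = 4.
Need 4.5ⁿ ≥ 4 ÷ (7/15) = 60/7.
4.5¹ = 4.5 falls short of 60/7 but 4.5² = 20.25 reaches it, so n = 2.

2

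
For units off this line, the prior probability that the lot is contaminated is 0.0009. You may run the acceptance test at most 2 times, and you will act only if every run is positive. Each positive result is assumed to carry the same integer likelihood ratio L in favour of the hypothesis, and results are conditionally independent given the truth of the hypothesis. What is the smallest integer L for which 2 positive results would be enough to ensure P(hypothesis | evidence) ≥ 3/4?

Prior odds = 0.0009/0.9991 = 9/9991.
Target odds = 0.75/0.25 = 3.
Need L² ≥ 3 ÷ (9/9991) = 9991/3.
57² = 3249 < 9991/3 ≤ 3364 = 58², so L = 58.

58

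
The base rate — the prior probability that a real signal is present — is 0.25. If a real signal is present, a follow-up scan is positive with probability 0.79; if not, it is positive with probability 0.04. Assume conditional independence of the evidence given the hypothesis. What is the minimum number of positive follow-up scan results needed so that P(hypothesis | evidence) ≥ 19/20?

Prior odds: 0.25 ÷ 0.75 = 1/3.
Likelihood ratio of a positive = 0.79/0.04 = 19.75.
Target posterior odds = 0.95/0.05 = 19.
Need (1/3) × 19.75ⁿ ≥ 19, i.e. 19.75ⁿ ≥ 57.
19.75¹ = 19.75 falls short of 57 but 19.75² = 390.0625 reaches it, so n = 2.

2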